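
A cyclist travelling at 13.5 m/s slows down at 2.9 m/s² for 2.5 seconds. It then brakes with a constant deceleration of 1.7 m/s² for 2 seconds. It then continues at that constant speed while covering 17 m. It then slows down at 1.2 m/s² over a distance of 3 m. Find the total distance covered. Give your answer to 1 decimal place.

53.8 m

Phase 1 (decelerating): v₀ = 13.5 m/s, a = -2.9 m/s².
v = v₀ + at = 13.5 + (-2.9)(2.5) = 6.25 m/s
Δx = v₀t + ½at² = 13.5·2.5 + 0.5·-2.9·2.5² = 24.7 m

Phase 2 (decelerating): v₀ = 6.25 m/s, a = -1.7 m/s².
v = v₀ + at = 6.25 + (-1.7)(2) = 2.85 m/s
Δx = v₀t + ½at² = 6.25·2 + 0.5·-1.7·2² = 9.10 m

Phase 3 (constant speed): v₀ = 2.85 m/s, a = 0 m/s².
Constant speed: t = d/v = 17/2.85 = 5.96 s

Phase 4 (decelerating): v₀ = 2.85 m/s, a = -1.2 m/s².
v² = v₀² + 2aΔx = 2.85² + 2·-1.2·3 = 0.923 → v = 0.960 m/s
t = (v − v₀)/a = (0.960 − 2.85)/-1.2 = 1.57 s
Total distance = 24.7 + 9.10 + 17.0 + 3.00 = 53.8 m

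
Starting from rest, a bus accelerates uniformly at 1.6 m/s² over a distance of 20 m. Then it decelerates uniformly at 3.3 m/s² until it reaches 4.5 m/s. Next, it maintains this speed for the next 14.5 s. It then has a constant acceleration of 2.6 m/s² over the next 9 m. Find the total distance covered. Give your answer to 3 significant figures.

Phase 1 (accelerating): v₀ = 0 m/s, a = 1.6 m/s².
v² = v₀² + 2aΔx = 0² + 2·1.6·20 = 64.0 → v = 8.00 m/s
t = (v − v₀)/a = (8.00 − 0)/1.6 = 5.00 s

Phase 2 (decelerating): v₀ = 8.00 m/s, a = -3.3 m/s².
v = v₀ + at → t = (4.5 − 8.00) / -3.3 = 1.06 s
v² = v₀² + 2aΔx → Δx = (4.5² − 8.00²)/(2·-3.3) = 6.63 m

Phase 3 (constant speed): v₀ = 4.50 m/s, a = 0 m/s².
v = v₀ + at = 4.50 + (0)(14.5) = 4.50 m/s
Δx = v₀t + ½at² = 4.50·14.5 + 0.5·0·14.5² = 65.2 m

Phase 4 (accelerating): v₀ = 4.50 m/s, a = 2.6 m/s².
v² = v₀² + 2aΔx = 4.50² + 2·2.6·9 = 67.1 → v = 8.19 m/s
t = (v − v₀)/a = (8.19 − 4.50)/2.6 = 1.42 s
Total distance = 20.0 + 6.63 + 65.2 + 9.00 = 101 m

101 m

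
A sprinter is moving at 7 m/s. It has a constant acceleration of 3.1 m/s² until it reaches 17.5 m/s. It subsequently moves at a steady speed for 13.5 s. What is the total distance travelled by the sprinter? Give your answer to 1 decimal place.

Phase 1 (accelerating): v₀ = 7.00 m/s, a = 3.1 m/s².
v = v₀ + at → t = (17.5 − 7.00) / 3.1 = 3.39 s
v² = v₀² + 2aΔx → Δx = (17.5² − 7.00²)/(2·3.1) = 41.5 m

Phase 2 (constant speed): v₀ = 17.5 m/s, a = 0 m/s².
v = v₀ + at = 17.5 + (0)(13.5) = 17.5 m/s
Δx = v₀t + ½at² = 17.5·13.5 + 0.5·0·13.5² = 236 m
Total distance = 41.5 + 236 = 278 m

277.7 m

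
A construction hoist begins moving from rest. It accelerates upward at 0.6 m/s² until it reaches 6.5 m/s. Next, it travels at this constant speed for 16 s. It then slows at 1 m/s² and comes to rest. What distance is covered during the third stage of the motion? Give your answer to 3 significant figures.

Phase 1 (accelerating): v₀ = 0 m/s, a = 0.6 m/s².
v = v₀ + at → t = (6.5 − 0) / 0.6 = 10.8 s
v² = v₀² + 2aΔx → Δx = (6.5² − 0²)/(2·0.6) = 35.2 m

Phase 2 (constant speed): v₀ = 6.50 m/s, a = 0 m/s².
v = v₀ + at = 6.50 + (0)(16) = 6.50 m/s
Δx = v₀t + ½at² = 6.50·16 + 0.5·0·16² = 104 m

Phase 3 (decelerating): v₀ = 6.50 m/s, a = -1 m/s².
v = v₀ + at → t = (0 − 6.50) / -1 = 6.50 s
v² = v₀² + 2aΔx → Δx = (0² − 6.50²)/(2·-1) = 21.1 m
Distance in phase 3 = 21.1 m

21.1 m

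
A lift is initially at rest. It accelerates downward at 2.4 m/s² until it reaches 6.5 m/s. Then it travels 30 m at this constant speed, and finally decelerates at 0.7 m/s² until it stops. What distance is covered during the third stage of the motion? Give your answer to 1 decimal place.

Phase 1 (accelerating): v₀ = 0 m/s, a = 2.4 m/s².
v = v₀ + at → t = (6.5 − 0) / 2.4 = 2.71 s
v² = v₀² + 2aΔx → Δx = (6.5² − 0²)/(2·2.4) = 8.80 m

Phase 2 (constant speed): v₀ = 6.50 m/s, a = 0 m/s².
Constant speed: t = d/v = 30/6.50 = 4.62 s

Phase 3 (decelerating): v₀ = 6.50 m/s, a = -0.7 m/s².
v = v₀ + at → t = (0 − 6.50) / -0.7 = 9.29 s
v² = v₀² + 2aΔx → Δx = (0² − 6.50²)/(2·-0.7) = 30.2 m
Distance in phase 3 = 30.2 m

30.2 m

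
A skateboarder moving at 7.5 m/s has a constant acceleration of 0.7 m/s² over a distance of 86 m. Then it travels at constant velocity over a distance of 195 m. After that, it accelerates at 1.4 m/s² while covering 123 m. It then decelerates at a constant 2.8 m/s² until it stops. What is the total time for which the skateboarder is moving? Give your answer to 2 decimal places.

Phase 1 (accelerating): v₀ = 7.50 m/s, a = 0.7 m/s².
v² = v₀² + 2aΔx = 7.50² + 2·0.7·86 = 177 → v = 13.3 m/s
t = (v − v₀)/a = (13.3 − 7.50)/0.7 = 8.27 s

Phase 2 (constant speed): v₀ = 13.3 m/s, a = 0 m/s².
Constant speed: t = d/v = 195/13.3 = 14.7 s

Phase 3 (accelerating): v₀ = 13.3 m/s, a = 1.4 m/s².
v² = v₀² + 2aΔx = 13.3² + 2·1.4·123 = 521 → v = 22.8 m/s
t = (v − v₀)/a = (22.8 − 13.3)/1.4 = 6.81 s

Phase 4 (decelerating): v₀ = 22.8 m/s, a = -2.8 m/s².
v = v₀ + at → t = (0 − 22.8) / -2.8 = 8.15 s
v² = v₀² + 2aΔx → Δx = (0² − 22.8²)/(2·-2.8) = 93.0 m
Total time = 8.27 + 14.7 + 6.81 + 8.15 = 37.9 s

37.91 s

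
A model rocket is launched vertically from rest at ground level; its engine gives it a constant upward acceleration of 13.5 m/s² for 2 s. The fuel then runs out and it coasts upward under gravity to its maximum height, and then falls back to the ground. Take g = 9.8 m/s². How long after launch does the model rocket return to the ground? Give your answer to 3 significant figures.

8.37 s

Phase 1 (powered ascent): v₀ = 0 m/s, a = 13.5 m/s².
v = v₀ + at = 0 + (13.5)(2) = 27.0 m/s
Δx = v₀t + ½at² = 0·2 + 0.5·13.5·2² = 27.0 m

Phase 2 (coasting upward): v₀ = 27.0 m/s, a = -9.8 m/s².
v = v₀ + at → t = (0 − 27.0) / -9.8 = 2.76 s
v² = v₀² + 2aΔx → Δx = (0² − 27.0²)/(2·-9.8) = 37.2 m

Phase 3 (free fall): v₀ = 0 m/s, a = -9.8 m/s².
Falls 64.2 m from rest: t = √(2·64.2/9.8) = 3.62 s; v = g·t = 35.5 m/s.
Total time = 2.00 + 2.76 + 3.62 = 8.37 s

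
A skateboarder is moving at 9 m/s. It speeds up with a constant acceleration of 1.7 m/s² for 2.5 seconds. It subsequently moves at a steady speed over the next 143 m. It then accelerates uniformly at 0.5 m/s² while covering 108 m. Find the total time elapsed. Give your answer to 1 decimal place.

20.5 s

Phase 1 (accelerating): v₀ = 9.00 m/s, a = 1.7 m/s².
v = v₀ + at = 9.00 + (1.7)(2.5) = 13.2 m/s
Δx = v₀t + ½at² = 9.00·2.5 + 0.5·1.7·2.5² = 27.8 m

Phase 2 (constant speed): v₀ = 13.2 m/s, a = 0 m/s².
Constant speed: t = d/v = 143/13.2 = 10.8 s

Phase 3 (accelerating): v₀ = 13.2 m/s, a = 0.5 m/s².
v² = v₀² + 2aΔx = 13.2² + 2·0.5·108 = 284 → v = 16.8 m/s
t = (v − v₀)/a = (16.8 − 13.2)/0.5 = 7.18 s
Total time = 2.50 + 10.8 + 7.18 = 20.5 s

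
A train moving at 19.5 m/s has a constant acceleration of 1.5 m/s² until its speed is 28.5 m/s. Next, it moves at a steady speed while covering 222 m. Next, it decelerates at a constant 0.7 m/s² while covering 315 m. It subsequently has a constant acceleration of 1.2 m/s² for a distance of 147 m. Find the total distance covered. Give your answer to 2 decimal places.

Phase 1 (accelerating): v₀ = 19.5 m/s, a = 1.5 m/s².
v = v₀ + at → t = (28.5 − 19.5) / 1.5 = 6.00 s
v² = v₀² + 2aΔx → Δx = (28.5² − 19.5²)/(2·1.5) = 144 m

Phase 2 (constant speed): v₀ = 28.5 m/s, a = 0 m/s².
Constant speed: t = d/v = 222/28.5 = 7.79 s

Phase 3 (decelerating): v₀ = 28.5 m/s, a = -0.7 m/s².
v² = v₀² + 2aΔx = 28.5² + 2·-0.7·315 = 371 → v = 19.3 m/s
t = (v − v₀)/a = (19.3 − 28.5)/-0.7 = 13.2 s

Phase 4 (accelerating): v₀ = 19.3 m/s, a = 1.2 m/s².
v² = v₀² + 2aΔx = 19.3² + 2·1.2·147 = 724 → v = 26.9 m/s
t = (v − v₀)/a = (26.9 − 19.3)/1.2 = 6.37 s
Total distance = 144 + 222 + 315 + 147 = 828 m

828.00 m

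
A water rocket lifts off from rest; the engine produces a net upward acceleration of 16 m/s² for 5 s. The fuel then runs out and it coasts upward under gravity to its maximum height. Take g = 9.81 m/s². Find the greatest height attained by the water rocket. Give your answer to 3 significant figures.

Phase 1 (powered ascent): v₀ = 0 m/s, a = 16 m/s².
v = v₀ + at = 0 + (16)(5) = 80.0 m/s
Δx = v₀t + ½at² = 0·5 + 0.5·16·5² = 200 m

Phase 2 (coasting upward): v₀ = 80.0 m/s, a = -9.81 m/s².
v = v₀ + at → t = (0 − 80.0) / -9.81 = 8.15 s
v² = v₀² + 2aΔx → Δx = (0² − 80.0²)/(2·-9.81) = 326 m
Maximum height = 200 + 326 = 526 m

526 m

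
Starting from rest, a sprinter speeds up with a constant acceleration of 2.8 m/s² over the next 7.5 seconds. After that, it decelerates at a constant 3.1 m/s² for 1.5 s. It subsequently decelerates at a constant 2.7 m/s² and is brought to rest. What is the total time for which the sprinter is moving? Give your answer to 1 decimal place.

15.1 s

Phase 1 (accelerating): v₀ = 0 m/s, a = 2.8 m/s².
v = v₀ + at = 0 + (2.8)(7.5) = 21.0 m/s
Δx = v₀t + ½at² = 0·7.5 + 0.5·2.8·7.5² = 78.8 m

Phase 2 (decelerating): v₀ = 21.0 m/s, a = -3.1 m/s².
v = v₀ + at = 21.0 + (-3.1)(1.5) = 16.4 m/s
Δx = v₀t + ½at² = 21.0·1.5 + 0.5·-3.1·1.5² = 28.0 m

Phase 3 (decelerating): v₀ = 16.4 m/s, a = -2.7 m/s².
v = v₀ + at → t = (0 − 16.4) / -2.7 = 6.06 s
v² = v₀² + 2aΔx → Δx = (0² − 16.4²)/(2·-2.7) = 49.5 m
Total time = 7.50 + 1.50 + 6.06 = 15.1 s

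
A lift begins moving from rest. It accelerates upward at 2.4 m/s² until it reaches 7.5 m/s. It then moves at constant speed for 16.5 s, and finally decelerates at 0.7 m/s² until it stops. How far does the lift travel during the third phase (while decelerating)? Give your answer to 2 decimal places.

40.18 m

Phase 1 (accelerating): v₀ = 0 m/s, a = 2.4 m/s².
v = v₀ + at → t = (7.5 − 0) / 2.4 = 3.12 s
v² = v₀² + 2aΔx → Δx = (7.5² − 0²)/(2·2.4) = 11.7 m

Phase 2 (constant speed): v₀ = 7.50 m/s, a = 0 m/s².
v = v₀ + at = 7.50 + (0)(16.5) = 7.50 m/s
Δx = v₀t + ½at² = 7.50·16.5 + 0.5·0·16.5² = 124 m

Phase 3 (decelerating): v₀ = 7.50 m/s, a = -0.7 m/s².
v = v₀ + at → t = (0 − 7.50) / -0.7 = 10.7 s
v² = v₀² + 2aΔx → Δx = (0² − 7.50²)/(2·-0.7) = 40.2 m
Distance in phase 3 = 40.2 m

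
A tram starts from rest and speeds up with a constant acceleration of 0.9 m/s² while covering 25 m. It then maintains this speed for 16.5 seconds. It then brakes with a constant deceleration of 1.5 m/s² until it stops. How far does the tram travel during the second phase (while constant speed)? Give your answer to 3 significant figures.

Phase 1 (accelerating): v₀ = 0 m/s, a = 0.9 m/s².
v² = v₀² + 2aΔx = 0² + 2·0.9·25 = 45.0 → v = 6.71 m/s
t = (v − v₀)/a = (6.71 − 0)/0.9 = 7.45 s

Phase 2 (constant speed): v₀ = 6.71 m/s, a = 0 m/s².
v = v₀ + at = 6.71 + (0)(16.5) = 6.71 m/s
Δx = v₀t + ½at² = 6.71·16.5 + 0.5·0·16.5² = 111 m
Distance in phase 2 = 111 m

111 m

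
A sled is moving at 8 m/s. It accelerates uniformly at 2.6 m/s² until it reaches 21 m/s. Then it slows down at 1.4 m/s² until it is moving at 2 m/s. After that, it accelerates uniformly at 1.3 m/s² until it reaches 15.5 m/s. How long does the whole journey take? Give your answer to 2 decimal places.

28.96 s

Phase 1 (accelerating): v₀ = 8.00 m/s, a = 2.6 m/s².
v = v₀ + at → t = (21 − 8.00) / 2.6 = 5.00 s
v² = v₀² + 2aΔx → Δx = (21² − 8.00²)/(2·2.6) = 72.5 m

Phase 2 (decelerating): v₀ = 21.0 m/s, a = -1.4 m/s².
v = v₀ + at → t = (2 − 21.0) / -1.4 = 13.6 s
v² = v₀² + 2aΔx → Δx = (2² − 21.0²)/(2·-1.4) = 156 m

Phase 3 (accelerating): v₀ = 2.00 m/s, a = 1.3 m/s².
v = v₀ + at → t = (15.5 − 2.00) / 1.3 = 10.4 s
v² = v₀² + 2aΔx → Δx = (15.5² − 2.00²)/(2·1.3) = 90.9 m
Total time = 5.00 + 13.6 + 10.4 = 29.0 s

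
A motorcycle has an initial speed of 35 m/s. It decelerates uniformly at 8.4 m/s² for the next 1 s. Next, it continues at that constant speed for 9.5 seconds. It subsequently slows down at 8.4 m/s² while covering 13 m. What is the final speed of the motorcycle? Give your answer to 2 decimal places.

22.12 m/s

Phase 1 (decelerating): v₀ = 35.0 m/s, a = -8.4 m/s².
v = v₀ + at = 35.0 + (-8.4)(1) = 26.6 m/s
Δx = v₀t + ½at² = 35.0·1 + 0.5·-8.4·1² = 30.8 m

Phase 2 (constant speed): v₀ = 26.6 m/s, a = 0 m/s².
v = v₀ + at = 26.6 + (0)(9.5) = 26.6 m/s
Δx = v₀t + ½at² = 26.6·9.5 + 0.5·0·9.5² = 253 m

Phase 3 (decelerating): v₀ = 26.6 m/s, a = -8.4 m/s².
v² = v₀² + 2aΔx = 26.6² + 2·-8.4·13 = 489 → v = 22.1 m/s
t = (v − v₀)/a = (22.1 − 26.6)/-8.4 = 0.534 s
Final speed = 22.1 m/s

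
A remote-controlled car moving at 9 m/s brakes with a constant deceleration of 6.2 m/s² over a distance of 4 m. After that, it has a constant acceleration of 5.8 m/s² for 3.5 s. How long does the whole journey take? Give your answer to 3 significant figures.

Phase 1 (decelerating): v₀ = 9.00 m/s, a = -6.2 m/s².
v² = v₀² + 2aΔx = 9.00² + 2·-6.2·4 = 31.4 → v = 5.60 m/s
t = (v − v₀)/a = (5.60 − 9.00)/-6.2 = 0.548 s

Phase 2 (accelerating): v₀ = 5.60 m/s, a = 5.8 m/s².
v = v₀ + at = 5.60 + (5.8)(3.5) = 25.9 m/s
Δx = v₀t + ½at² = 5.60·3.5 + 0.5·5.8·3.5² = 55.1 m
Total time = 0.548 + 3.50 = 4.05 s

4.05 s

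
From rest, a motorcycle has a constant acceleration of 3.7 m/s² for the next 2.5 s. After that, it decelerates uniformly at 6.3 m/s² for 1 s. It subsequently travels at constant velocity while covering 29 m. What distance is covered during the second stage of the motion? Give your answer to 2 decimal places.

Phase 1 (accelerating): v₀ = 0 m/s, a = 3.7 m/s².
v = v₀ + at = 0 + (3.7)(2.5) = 9.25 m/s
Δx = v₀t + ½at² = 0·2.5 + 0.5·3.7·2.5² = 11.6 m

Phase 2 (decelerating): v₀ = 9.25 m/s, a = -6.3 m/s².
v = v₀ + at = 9.25 + (-6.3)(1) = 2.95 m/s
Δx = v₀t + ½at² = 9.25·1 + 0.5·-6.3·1² = 6.10 m
Distance in phase 2 = 6.10 m

6.10 m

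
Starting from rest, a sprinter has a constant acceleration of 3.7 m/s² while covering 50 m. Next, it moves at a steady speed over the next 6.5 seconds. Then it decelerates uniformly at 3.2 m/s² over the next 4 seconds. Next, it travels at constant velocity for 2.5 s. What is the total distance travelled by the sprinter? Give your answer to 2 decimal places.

242.46 m

Phase 1 (accelerating): v₀ = 0 m/s, a = 3.7 m/s².
v² = v₀² + 2aΔx = 0² + 2·3.7·50 = 370 → v = 19.2 m/s
t = (v − v₀)/a = (19.2 − 0)/3.7 = 5.20 s

Phase 2 (constant speed): v₀ = 19.2 m/s, a = 0 m/s².
v = v₀ + at = 19.2 + (0)(6.5) = 19.2 m/s
Δx = v₀t + ½at² = 19.2·6.5 + 0.5·0·6.5² = 125 m

Phase 3 (decelerating): v₀ = 19.2 m/s, a = -3.2 m/s².
v = v₀ + at = 19.2 + (-3.2)(4) = 6.44 m/s
Δx = v₀t + ½at² = 19.2·4 + 0.5·-3.2·4² = 51.3 m

Phase 4 (constant speed): v₀ = 6.44 m/s, a = 0 m/s².
v = v₀ + at = 6.44 + (0)(2.5) = 6.44 m/s
Δx = v₀t + ½at² = 6.44·2.5 + 0.5·0·2.5² = 16.1 m
Total distance = 50.0 + 125 + 51.3 + 16.1 = 242 m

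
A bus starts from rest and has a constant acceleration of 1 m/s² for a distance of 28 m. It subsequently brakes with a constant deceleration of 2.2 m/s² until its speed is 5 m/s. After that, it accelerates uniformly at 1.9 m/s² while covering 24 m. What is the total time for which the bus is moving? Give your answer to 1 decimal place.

Phase 1 (accelerating): v₀ = 0 m/s, a = 1 m/s².
v² = v₀² + 2aΔx = 0² + 2·1·28 = 56.0 → v = 7.48 m/s
t = (v − v₀)/a = (7.48 − 0)/1 = 7.48 s

Phase 2 (decelerating): v₀ = 7.48 m/s, a = -2.2 m/s².
v = v₀ + at → t = (5 − 7.48) / -2.2 = 1.13 s
v² = v₀² + 2aΔx → Δx = (5² − 7.48²)/(2·-2.2) = 7.05 m

Phase 3 (accelerating): v₀ = 5.00 m/s, a = 1.9 m/s².
v² = v₀² + 2aΔx = 5.00² + 2·1.9·24 = 116 → v = 10.8 m/s
t = (v − v₀)/a = (10.8 − 5.00)/1.9 = 3.04 s
Total time = 7.48 + 1.13 + 3.04 = 11.7 s

11.7 s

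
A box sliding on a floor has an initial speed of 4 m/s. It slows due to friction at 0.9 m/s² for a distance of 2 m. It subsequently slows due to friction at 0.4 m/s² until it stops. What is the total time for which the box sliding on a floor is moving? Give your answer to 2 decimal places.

9.34 s

Phase 1 (decelerating): v₀ = 4.00 m/s, a = -0.9 m/s².
v² = v₀² + 2aΔx = 4.00² + 2·-0.9·2 = 12.4 → v = 3.52 m/s
t = (v − v₀)/a = (3.52 − 4.00)/-0.9 = 0.532 s

Phase 2 (decelerating): v₀ = 3.52 m/s, a = -0.4 m/s².
v = v₀ + at → t = (0 − 3.52) / -0.4 = 8.80 s
v² = v₀² + 2aΔx → Δx = (0² − 3.52²)/(2·-0.4) = 15.5 m
Total time = 0.532 + 8.80 = 9.34 s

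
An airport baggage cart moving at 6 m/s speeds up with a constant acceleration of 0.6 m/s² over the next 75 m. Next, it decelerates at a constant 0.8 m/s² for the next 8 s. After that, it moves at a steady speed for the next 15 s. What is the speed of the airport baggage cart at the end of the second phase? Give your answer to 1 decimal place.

4.8 m/s

Phase 1 (accelerating): v₀ = 6.00 m/s, a = 0.6 m/s².
v² = v₀² + 2aΔx = 6.00² + 2·0.6·75 = 126 → v = 11.2 m/s
t = (v − v₀)/a = (11.2 − 6.00)/0.6 = 8.71 s

Phase 2 (decelerating): v₀ = 11.2 m/s, a = -0.8 m/s².
v = v₀ + at = 11.2 + (-0.8)(8) = 4.82 m/s
Δx = v₀t + ½at² = 11.2·8 + 0.5·-0.8·8² = 64.2 m
Speed at end of phase 2 = 4.82 m/s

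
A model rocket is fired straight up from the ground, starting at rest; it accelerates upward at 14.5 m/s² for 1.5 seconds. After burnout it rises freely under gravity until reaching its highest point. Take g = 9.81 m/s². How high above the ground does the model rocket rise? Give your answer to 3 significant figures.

40.4 m

Phase 1 (powered ascent): v₀ = 0 m/s, a = 14.5 m/s².
v = v₀ + at = 0 + (14.5)(1.5) = 21.8 m/s
Δx = v₀t + ½at² = 0·1.5 + 0.5·14.5·1.5² = 16.3 m

Phase 2 (coasting upward): v₀ = 21.8 m/s, a = -9.81 m/s².
v = v₀ + at → t = (0 − 21.8) / -9.81 = 2.22 s
v² = v₀² + 2aΔx → Δx = (0² − 21.8²)/(2·-9.81) = 24.1 m
Maximum height = 16.3 + 24.1 = 40.4 m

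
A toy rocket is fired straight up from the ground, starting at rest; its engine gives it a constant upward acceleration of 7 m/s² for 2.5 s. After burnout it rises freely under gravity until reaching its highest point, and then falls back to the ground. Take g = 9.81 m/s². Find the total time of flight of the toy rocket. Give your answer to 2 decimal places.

7.05 s

Phase 1 (powered ascent): v₀ = 0 m/s, a = 7 m/s².
v = v₀ + at = 0 + (7)(2.5) = 17.5 m/s
Δx = v₀t + ½at² = 0·2.5 + 0.5·7·2.5² = 21.9 m

Phase 2 (coasting upward): v₀ = 17.5 m/s, a = -9.81 m/s².
v = v₀ + at → t = (0 − 17.5) / -9.81 = 1.78 s
v² = v₀² + 2aΔx → Δx = (0² − 17.5²)/(2·-9.81) = 15.6 m

Phase 3 (free fall): v₀ = 0 m/s, a = -9.81 m/s².
Falls 37.5 m from rest: t = √(2·37.5/9.81) = 2.76 s; v = g·t = 27.1 m/s.
Total time = 2.50 + 1.78 + 2.76 = 7.05 s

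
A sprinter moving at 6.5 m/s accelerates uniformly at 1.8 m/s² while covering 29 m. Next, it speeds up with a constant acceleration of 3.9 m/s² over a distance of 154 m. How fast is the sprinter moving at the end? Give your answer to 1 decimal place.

36.7 m/s

Phase 1 (accelerating): v₀ = 6.50 m/s, a = 1.8 m/s².
v² = v₀² + 2aΔx = 6.50² + 2·1.8·29 = 147 → v = 12.1 m/s
t = (v − v₀)/a = (12.1 − 6.50)/1.8 = 3.12 s

Phase 2 (accelerating): v₀ = 12.1 m/s, a = 3.9 m/s².
v² = v₀² + 2aΔx = 12.1² + 2·3.9·154 = 1350 → v = 36.7 m/s
t = (v − v₀)/a = (36.7 − 12.1)/3.9 = 6.31 s
Final speed = 36.7 m/s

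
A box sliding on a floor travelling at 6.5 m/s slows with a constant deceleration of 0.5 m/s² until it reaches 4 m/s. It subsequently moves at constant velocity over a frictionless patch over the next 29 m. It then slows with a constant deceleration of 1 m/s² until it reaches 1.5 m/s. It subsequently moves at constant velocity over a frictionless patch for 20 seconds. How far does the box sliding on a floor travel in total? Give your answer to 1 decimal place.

92.1 m

Phase 1 (decelerating): v₀ = 6.50 m/s, a = -0.5 m/s².
v = v₀ + at → t = (4 − 6.50) / -0.5 = 5.00 s
v² = v₀² + 2aΔx → Δx = (4² − 6.50²)/(2·-0.5) = 26.2 m

Phase 2 (constant speed): v₀ = 4.00 m/s, a = 0 m/s².
Constant speed: t = d/v = 29/4.00 = 7.25 s

Phase 3 (decelerating): v₀ = 4.00 m/s, a = -1 m/s².
v = v₀ + at → t = (1.5 − 4.00) / -1 = 2.50 s
v² = v₀² + 2aΔx → Δx = (1.5² − 4.00²)/(2·-1) = 6.88 m

Phase 4 (constant speed): v₀ = 1.50 m/s, a = 0 m/s².
v = v₀ + at = 1.50 + (0)(20) = 1.50 m/s
Δx = v₀t + ½at² = 1.50·20 + 0.5·0·20² = 30.0 m
Total distance = 26.2 + 29.0 + 6.88 + 30.0 = 92.1 m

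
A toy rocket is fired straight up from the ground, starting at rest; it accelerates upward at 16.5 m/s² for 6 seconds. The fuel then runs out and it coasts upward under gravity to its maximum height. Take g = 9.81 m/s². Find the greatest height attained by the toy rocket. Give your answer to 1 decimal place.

Phase 1 (powered ascent): v₀ = 0 m/s, a = 16.5 m/s².
v = v₀ + at = 0 + (16.5)(6) = 99.0 m/s
Δx = v₀t + ½at² = 0·6 + 0.5·16.5·6² = 297 m

Phase 2 (coasting upward): v₀ = 99.0 m/s, a = -9.81 m/s².
v = v₀ + at → t = (0 − 99.0) / -9.81 = 10.1 s
v² = v₀² + 2aΔx → Δx = (0² − 99.0²)/(2·-9.81) = 500 m
Maximum height = 297 + 500 = 797 m

796.5 m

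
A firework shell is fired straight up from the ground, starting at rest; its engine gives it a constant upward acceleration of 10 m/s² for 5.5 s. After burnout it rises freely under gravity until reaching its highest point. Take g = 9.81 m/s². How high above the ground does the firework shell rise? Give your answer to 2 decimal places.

305.43 m

Phase 1 (powered ascent): v₀ = 0 m/s, a = 10 m/s².
v = v₀ + at = 0 + (10)(5.5) = 55.0 m/s
Δx = v₀t + ½at² = 0·5.5 + 0.5·10·5.5² = 151 m

Phase 2 (coasting upward): v₀ = 55.0 m/s, a = -9.81 m/s².
v = v₀ + at → t = (0 − 55.0) / -9.81 = 5.61 s
v² = v₀² + 2aΔx → Δx = (0² − 55.0²)/(2·-9.81) = 154 m
Maximum height = 151 + 154 = 305 m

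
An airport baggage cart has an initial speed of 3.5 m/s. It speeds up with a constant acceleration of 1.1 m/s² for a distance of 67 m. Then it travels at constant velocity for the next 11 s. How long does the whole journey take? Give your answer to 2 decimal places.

19.30 s

Phase 1 (accelerating): v₀ = 3.50 m/s, a = 1.1 m/s².
v² = v₀² + 2aΔx = 3.50² + 2·1.1·67 = 160 → v = 12.6 m/s
t = (v − v₀)/a = (12.6 − 3.50)/1.1 = 8.30 s

Phase 2 (constant speed): v₀ = 12.6 m/s, a = 0 m/s².
v = v₀ + at = 12.6 + (0)(11) = 12.6 m/s
Δx = v₀t + ½at² = 12.6·11 + 0.5·0·11² = 139 m
Total time = 8.30 + 11.0 = 19.3 s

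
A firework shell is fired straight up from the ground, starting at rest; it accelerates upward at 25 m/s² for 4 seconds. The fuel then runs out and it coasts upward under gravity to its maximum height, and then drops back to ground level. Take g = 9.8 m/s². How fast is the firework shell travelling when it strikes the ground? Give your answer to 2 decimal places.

117.98 m/s

Phase 1 (powered ascent): v₀ = 0 m/s, a = 25 m/s².
v = v₀ + at = 0 + (25)(4) = 100 m/s
Δx = v₀t + ½at² = 0·4 + 0.5·25·4² = 200 m

Phase 2 (coasting upward): v₀ = 100 m/s, a = -9.8 m/s².
v = v₀ + at → t = (0 − 100) / -9.8 = 10.2 s
v² = v₀² + 2aΔx → Δx = (0² − 100²)/(2·-9.8) = 510 m

Phase 3 (free fall): v₀ = 0 m/s, a = -9.8 m/s².
Falls 710 m from rest: t = √(2·710/9.8) = 12.0 s; v = g·t = 118 m/s.
Impact speed = 118 m/s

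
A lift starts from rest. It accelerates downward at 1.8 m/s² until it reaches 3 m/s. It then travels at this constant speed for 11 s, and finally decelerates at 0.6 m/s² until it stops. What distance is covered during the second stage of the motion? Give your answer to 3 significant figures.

33.0 m

Phase 1 (accelerating): v₀ = 0 m/s, a = 1.8 m/s².
v = v₀ + at → t = (3 − 0) / 1.8 = 1.67 s
v² = v₀² + 2aΔx → Δx = (3² − 0²)/(2·1.8) = 2.50 m

Phase 2 (constant speed): v₀ = 3.00 m/s, a = 0 m/s².
v = v₀ + at = 3.00 + (0)(11) = 3.00 m/s
Δx = v₀t + ½at² = 3.00·11 + 0.5·0·11² = 33.0 m
Distance in phase 2 = 33.0 m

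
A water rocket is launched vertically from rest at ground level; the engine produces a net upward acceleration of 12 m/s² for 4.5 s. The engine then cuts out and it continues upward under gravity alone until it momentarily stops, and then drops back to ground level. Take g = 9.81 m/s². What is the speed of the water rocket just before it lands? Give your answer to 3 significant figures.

Phase 1 (powered ascent): v₀ = 0 m/s, a = 12 m/s².
v = v₀ + at = 0 + (12)(4.5) = 54.0 m/s
Δx = v₀t + ½at² = 0·4.5 + 0.5·12·4.5² = 122 m

Phase 2 (coasting upward): v₀ = 54.0 m/s, a = -9.81 m/s².
v = v₀ + at → t = (0 − 54.0) / -9.81 = 5.50 s
v² = v₀² + 2aΔx → Δx = (0² − 54.0²)/(2·-9.81) = 149 m

Phase 3 (free fall): v₀ = 0 m/s, a = -9.81 m/s².
Falls 270 m from rest: t = √(2·270/9.81) = 7.42 s; v = g·t = 72.8 m/s.
Impact speed = 72.8 m/s

72.8 m/s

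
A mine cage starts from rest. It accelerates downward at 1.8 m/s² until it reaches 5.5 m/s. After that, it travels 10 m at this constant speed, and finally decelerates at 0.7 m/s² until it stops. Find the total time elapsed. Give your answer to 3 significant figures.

Phase 1 (accelerating): v₀ = 0 m/s, a = 1.8 m/s².
v = v₀ + at → t = (5.5 − 0) / 1.8 = 3.06 s
v² = v₀² + 2aΔx → Δx = (5.5² − 0²)/(2·1.8) = 8.40 m

Phase 2 (constant speed): v₀ = 5.50 m/s, a = 0 m/s².
Constant speed: t = d/v = 10/5.50 = 1.82 s

Phase 3 (decelerating): v₀ = 5.50 m/s, a = -0.7 m/s².
v = v₀ + at → t = (0 − 5.50) / -0.7 = 7.86 s
v² = v₀² + 2aΔx → Δx = (0² − 5.50²)/(2·-0.7) = 21.6 m
Total time = 3.06 + 1.82 + 7.86 = 12.7 s

12.7 s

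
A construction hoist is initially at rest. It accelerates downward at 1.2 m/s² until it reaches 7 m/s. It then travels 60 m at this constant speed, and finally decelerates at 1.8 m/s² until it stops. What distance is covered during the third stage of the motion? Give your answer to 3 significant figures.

13.6 m

Phase 1 (accelerating): v₀ = 0 m/s, a = 1.2 m/s².
v = v₀ + at → t = (7 − 0) / 1.2 = 5.83 s
v² = v₀² + 2aΔx → Δx = (7² − 0²)/(2·1.2) = 20.4 m

Phase 2 (constant speed): v₀ = 7.00 m/s, a = 0 m/s².
Constant speed: t = d/v = 60/7.00 = 8.57 s

Phase 3 (decelerating): v₀ = 7.00 m/s, a = -1.8 m/s².
v = v₀ + at → t = (0 − 7.00) / -1.8 = 3.89 s
v² = v₀² + 2aΔx → Δx = (0² − 7.00²)/(2·-1.8) = 13.6 m
Distance in phase 3 = 13.6 m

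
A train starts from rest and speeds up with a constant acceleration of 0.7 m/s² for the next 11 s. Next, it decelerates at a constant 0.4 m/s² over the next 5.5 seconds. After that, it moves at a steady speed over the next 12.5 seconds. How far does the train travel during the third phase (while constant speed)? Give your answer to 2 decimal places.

Phase 1 (accelerating): v₀ = 0 m/s, a = 0.7 m/s².
v = v₀ + at = 0 + (0.7)(11) = 7.70 m/s
Δx = v₀t + ½at² = 0·11 + 0.5·0.7·11² = 42.3 m

Phase 2 (decelerating): v₀ = 7.70 m/s, a = -0.4 m/s².
v = v₀ + at = 7.70 + (-0.4)(5.5) = 5.50 m/s
Δx = v₀t + ½at² = 7.70·5.5 + 0.5·-0.4·5.5² = 36.3 m

Phase 3 (constant speed): v₀ = 5.50 m/s, a = 0 m/s².
v = v₀ + at = 5.50 + (0)(12.5) = 5.50 m/s
Δx = v₀t + ½at² = 5.50·12.5 + 0.5·0·12.5² = 68.7 m
Distance in phase 3 = 68.7 m

68.75 m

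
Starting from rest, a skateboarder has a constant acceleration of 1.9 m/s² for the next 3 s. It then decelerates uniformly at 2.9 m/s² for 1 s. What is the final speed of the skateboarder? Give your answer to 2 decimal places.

Phase 1 (accelerating): v₀ = 0 m/s, a = 1.9 m/s².
v = v₀ + at = 0 + (1.9)(3) = 5.70 m/s
Δx = v₀t + ½at² = 0·3 + 0.5·1.9·3² = 8.55 m

Phase 2 (decelerating): v₀ = 5.70 m/s, a = -2.9 m/s².
v = v₀ + at = 5.70 + (-2.9)(1) = 2.80 m/s
Δx = v₀t + ½at² = 5.70·1 + 0.5·-2.9·1² = 4.25 m
Final speed = 2.80 m/s

2.80 m/s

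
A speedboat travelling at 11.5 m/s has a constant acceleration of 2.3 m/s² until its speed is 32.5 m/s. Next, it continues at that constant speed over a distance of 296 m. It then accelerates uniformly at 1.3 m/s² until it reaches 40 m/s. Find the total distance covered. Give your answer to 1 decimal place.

706.0 m

Phase 1 (accelerating): v₀ = 11.5 m/s, a = 2.3 m/s².
v = v₀ + at → t = (32.5 − 11.5) / 2.3 = 9.13 s
v² = v₀² + 2aΔx → Δx = (32.5² − 11.5²)/(2·2.3) = 201 m

Phase 2 (constant speed): v₀ = 32.5 m/s, a = 0 m/s².
Constant speed: t = d/v = 296/32.5 = 9.11 s

Phase 3 (accelerating): v₀ = 32.5 m/s, a = 1.3 m/s².
v = v₀ + at → t = (40 − 32.5) / 1.3 = 5.77 s
v² = v₀² + 2aΔx → Δx = (40² − 32.5²)/(2·1.3) = 209 m
Total distance = 201 + 296 + 209 = 706 m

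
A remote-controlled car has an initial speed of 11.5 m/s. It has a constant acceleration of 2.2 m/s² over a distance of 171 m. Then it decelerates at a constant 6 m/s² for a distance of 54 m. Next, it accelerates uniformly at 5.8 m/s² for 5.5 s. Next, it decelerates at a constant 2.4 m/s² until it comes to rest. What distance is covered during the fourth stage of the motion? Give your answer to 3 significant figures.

Phase 1 (accelerating): v₀ = 11.5 m/s, a = 2.2 m/s².
v² = v₀² + 2aΔx = 11.5² + 2·2.2·171 = 885 → v = 29.7 m/s
t = (v − v₀)/a = (29.7 − 11.5)/2.2 = 8.29 s

Phase 2 (decelerating): v₀ = 29.7 m/s, a = -6 m/s².
v² = v₀² + 2aΔx = 29.7² + 2·-6·54 = 237 → v = 15.4 m/s
t = (v − v₀)/a = (15.4 − 29.7)/-6 = 2.39 s

Phase 3 (accelerating): v₀ = 15.4 m/s, a = 5.8 m/s².
v = v₀ + at = 15.4 + (5.8)(5.5) = 47.3 m/s
Δx = v₀t + ½at² = 15.4·5.5 + 0.5·5.8·5.5² = 172 m

Phase 4 (decelerating): v₀ = 47.3 m/s, a = -2.4 m/s².
v = v₀ + at → t = (0 − 47.3) / -2.4 = 19.7 s
v² = v₀² + 2aΔx → Δx = (0² − 47.3²)/(2·-2.4) = 466 m
Distance in phase 4 = 466 m

466 m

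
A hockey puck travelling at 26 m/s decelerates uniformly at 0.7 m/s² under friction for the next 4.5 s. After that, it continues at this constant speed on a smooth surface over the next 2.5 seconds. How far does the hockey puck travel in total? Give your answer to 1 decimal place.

167.0 m

Phase 1 (decelerating): v₀ = 26.0 m/s, a = -0.7 m/s².
v = v₀ + at = 26.0 + (-0.7)(4.5) = 22.9 m/s
Δx = v₀t + ½at² = 26.0·4.5 + 0.5·-0.7·4.5² = 110 m

Phase 2 (constant speed): v₀ = 22.9 m/s, a = 0 m/s².
v = v₀ + at = 22.9 + (0)(2.5) = 22.9 m/s
Δx = v₀t + ½at² = 22.9·2.5 + 0.5·0·2.5² = 57.1 m
Total distance = 110 + 57.1 = 167 m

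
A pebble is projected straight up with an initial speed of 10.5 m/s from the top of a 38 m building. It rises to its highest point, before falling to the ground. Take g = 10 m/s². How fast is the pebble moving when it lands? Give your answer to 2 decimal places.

Phase 1 (rising): v₀ = 10.5 m/s, a = -10 m/s².
v = v₀ + at → t = (0 − 10.5) / -10 = 1.05 s
v² = v₀² + 2aΔx → Δx = (0² − 10.5²)/(2·-10) = 5.51 m

Phase 2 (falling): v₀ = 0 m/s, a = -10 m/s².
Falls 43.5 m from rest: t = √(2·43.5/10) = 2.95 s; v = g·t = 29.5 m/s.
Final speed = 29.5 m/s

29.50 m/s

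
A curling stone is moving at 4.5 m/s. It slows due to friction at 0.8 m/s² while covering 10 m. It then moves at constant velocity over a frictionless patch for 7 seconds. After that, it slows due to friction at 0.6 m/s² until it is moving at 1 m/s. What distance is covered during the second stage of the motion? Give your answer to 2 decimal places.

14.43 m

Phase 1 (decelerating): v₀ = 4.50 m/s, a = -0.8 m/s².
v² = v₀² + 2aΔx = 4.50² + 2·-0.8·10 = 4.25 → v = 2.06 m/s
t = (v − v₀)/a = (2.06 − 4.50)/-0.8 = 3.05 s

Phase 2 (constant speed): v₀ = 2.06 m/s, a = 0 m/s².
v = v₀ + at = 2.06 + (0)(7) = 2.06 m/s
Δx = v₀t + ½at² = 2.06·7 + 0.5·0·7² = 14.4 m
Distance in phase 2 = 14.4 m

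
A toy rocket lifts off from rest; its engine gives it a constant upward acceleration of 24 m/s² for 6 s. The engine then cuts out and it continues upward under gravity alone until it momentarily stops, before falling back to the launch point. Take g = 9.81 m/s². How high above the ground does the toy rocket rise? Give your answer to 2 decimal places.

Phase 1 (powered ascent): v₀ = 0 m/s, a = 24 m/s².
v = v₀ + at = 0 + (24)(6) = 144 m/s
Δx = v₀t + ½at² = 0·6 + 0.5·24·6² = 432 m

Phase 2 (coasting upward): v₀ = 144 m/s, a = -9.81 m/s².
v = v₀ + at → t = (0 − 144) / -9.81 = 14.7 s
v² = v₀² + 2aΔx → Δx = (0² − 144²)/(2·-9.81) = 1060 m
Maximum height = 432 + 1060 = 1490 m

1488.88 m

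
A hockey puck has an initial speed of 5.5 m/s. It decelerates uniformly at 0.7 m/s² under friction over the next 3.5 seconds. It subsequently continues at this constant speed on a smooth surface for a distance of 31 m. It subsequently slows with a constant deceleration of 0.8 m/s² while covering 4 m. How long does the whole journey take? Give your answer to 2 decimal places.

15.35 s

Phase 1 (decelerating): v₀ = 5.50 m/s, a = -0.7 m/s².
v = v₀ + at = 5.50 + (-0.7)(3.5) = 3.05 m/s
Δx = v₀t + ½at² = 5.50·3.5 + 0.5·-0.7·3.5² = 15.0 m

Phase 2 (constant speed): v₀ = 3.05 m/s, a = 0 m/s².
Constant speed: t = d/v = 31/3.05 = 10.2 s

Phase 3 (decelerating): v₀ = 3.05 m/s, a = -0.8 m/s².
v² = v₀² + 2aΔx = 3.05² + 2·-0.8·4 = 2.90 → v = 1.70 m/s
t = (v − v₀)/a = (1.70 − 3.05)/-0.8 = 1.68 s
Total time = 3.50 + 10.2 + 1.68 = 15.3 s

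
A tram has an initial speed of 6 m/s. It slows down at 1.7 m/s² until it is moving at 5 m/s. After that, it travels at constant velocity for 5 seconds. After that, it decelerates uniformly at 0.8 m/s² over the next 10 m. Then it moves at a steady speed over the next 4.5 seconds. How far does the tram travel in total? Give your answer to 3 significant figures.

51.7 m

Phase 1 (decelerating): v₀ = 6.00 m/s, a = -1.7 m/s².
v = v₀ + at → t = (5 − 6.00) / -1.7 = 0.588 s
v² = v₀² + 2aΔx → Δx = (5² − 6.00²)/(2·-1.7) = 3.24 m

Phase 2 (constant speed): v₀ = 5.00 m/s, a = 0 m/s².
v = v₀ + at = 5.00 + (0)(5) = 5.00 m/s
Δx = v₀t + ½at² = 5.00·5 + 0.5·0·5² = 25.0 m

Phase 3 (decelerating): v₀ = 5.00 m/s, a = -0.8 m/s².
v² = v₀² + 2aΔx = 5.00² + 2·-0.8·10 = 9.00 → v = 3.00 m/s
t = (v − v₀)/a = (3.00 − 5.00)/-0.8 = 2.50 s

Phase 4 (constant speed): v₀ = 3.00 m/s, a = 0 m/s².
v = v₀ + at = 3.00 + (0)(4.5) = 3.00 m/s
Δx = v₀t + ½at² = 3.00·4.5 + 0.5·0·4.5² = 13.5 m
Total distance = 3.24 + 25.0 + 10.0 + 13.5 = 51.7 m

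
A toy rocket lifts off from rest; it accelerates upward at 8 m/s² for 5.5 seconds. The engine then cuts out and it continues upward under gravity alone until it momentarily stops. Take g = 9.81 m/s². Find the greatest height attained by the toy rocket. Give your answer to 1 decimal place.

Phase 1 (powered ascent): v₀ = 0 m/s, a = 8 m/s².
v = v₀ + at = 0 + (8)(5.5) = 44.0 m/s
Δx = v₀t + ½at² = 0·5.5 + 0.5·8·5.5² = 121 m

Phase 2 (coasting upward): v₀ = 44.0 m/s, a = -9.81 m/s².
v = v₀ + at → t = (0 − 44.0) / -9.81 = 4.49 s
v² = v₀² + 2aΔx → Δx = (0² − 44.0²)/(2·-9.81) = 98.7 m
Maximum height = 121 + 98.7 = 220 m

219.7 m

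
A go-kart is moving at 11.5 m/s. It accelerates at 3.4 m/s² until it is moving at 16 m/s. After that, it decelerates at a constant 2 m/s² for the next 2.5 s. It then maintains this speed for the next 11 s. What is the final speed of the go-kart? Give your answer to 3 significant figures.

11.0 m/s

Phase 1 (accelerating): v₀ = 11.5 m/s, a = 3.4 m/s².
v = v₀ + at → t = (16 − 11.5) / 3.4 = 1.32 s
v² = v₀² + 2aΔx → Δx = (16² − 11.5²)/(2·3.4) = 18.2 m

Phase 2 (decelerating): v₀ = 16.0 m/s, a = -2 m/s².
v = v₀ + at = 16.0 + (-2)(2.5) = 11.0 m/s
Δx = v₀t + ½at² = 16.0·2.5 + 0.5·-2·2.5² = 33.8 m

Phase 3 (constant speed): v₀ = 11.0 m/s, a = 0 m/s².
v = v₀ + at = 11.0 + (0)(11) = 11.0 m/s
Δx = v₀t + ½at² = 11.0·11 + 0.5·0·11² = 121 m
Final speed = 11.0 m/s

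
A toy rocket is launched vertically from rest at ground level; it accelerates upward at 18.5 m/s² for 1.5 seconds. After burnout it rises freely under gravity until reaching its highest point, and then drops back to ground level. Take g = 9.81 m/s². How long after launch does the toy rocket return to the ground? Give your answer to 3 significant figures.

Phase 1 (powered ascent): v₀ = 0 m/s, a = 18.5 m/s².
v = v₀ + at = 0 + (18.5)(1.5) = 27.8 m/s
Δx = v₀t + ½at² = 0·1.5 + 0.5·18.5·1.5² = 20.8 m

Phase 2 (coasting upward): v₀ = 27.8 m/s, a = -9.81 m/s².
v = v₀ + at → t = (0 − 27.8) / -9.81 = 2.83 s
v² = v₀² + 2aΔx → Δx = (0² − 27.8²)/(2·-9.81) = 39.2 m

Phase 3 (free fall): v₀ = 0 m/s, a = -9.81 m/s².
Falls 60.1 m from rest: t = √(2·60.1/9.81) = 3.50 s; v = g·t = 34.3 m/s.
Total time = 1.50 + 2.83 + 3.50 = 7.83 s

7.83 s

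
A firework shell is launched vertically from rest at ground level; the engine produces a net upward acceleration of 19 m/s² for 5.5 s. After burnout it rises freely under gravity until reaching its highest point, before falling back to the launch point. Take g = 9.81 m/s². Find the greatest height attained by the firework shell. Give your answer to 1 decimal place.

844.0 m

Phase 1 (powered ascent): v₀ = 0 m/s, a = 19 m/s².
v = v₀ + at = 0 + (19)(5.5) = 104 m/s
Δx = v₀t + ½at² = 0·5.5 + 0.5·19·5.5² = 287 m

Phase 2 (coasting upward): v₀ = 104 m/s, a = -9.81 m/s².
v = v₀ + at → t = (0 − 104) / -9.81 = 10.7 s
v² = v₀² + 2aΔx → Δx = (0² − 104²)/(2·-9.81) = 557 m
Maximum height = 287 + 557 = 844 m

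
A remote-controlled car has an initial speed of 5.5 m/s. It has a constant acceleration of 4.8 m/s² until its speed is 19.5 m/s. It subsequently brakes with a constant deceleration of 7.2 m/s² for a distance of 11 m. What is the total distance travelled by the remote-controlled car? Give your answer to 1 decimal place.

Phase 1 (accelerating): v₀ = 5.50 m/s, a = 4.8 m/s².
v = v₀ + at → t = (19.5 − 5.50) / 4.8 = 2.92 s
v² = v₀² + 2aΔx → Δx = (19.5² − 5.50²)/(2·4.8) = 36.5 m

Phase 2 (decelerating): v₀ = 19.5 m/s, a = -7.2 m/s².
v² = v₀² + 2aΔx = 19.5² + 2·-7.2·11 = 222 → v = 14.9 m/s
t = (v − v₀)/a = (14.9 − 19.5)/-7.2 = 0.640 s
Total distance = 36.5 + 11.0 = 47.5 m

47.5 m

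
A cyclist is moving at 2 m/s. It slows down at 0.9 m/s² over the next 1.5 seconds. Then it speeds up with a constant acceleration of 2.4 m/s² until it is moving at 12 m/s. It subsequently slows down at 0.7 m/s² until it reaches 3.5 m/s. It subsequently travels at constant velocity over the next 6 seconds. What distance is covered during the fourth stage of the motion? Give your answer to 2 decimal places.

Phase 1 (decelerating): v₀ = 2.00 m/s, a = -0.9 m/s².
v = v₀ + at = 2.00 + (-0.9)(1.5) = 0.650 m/s
Δx = v₀t + ½at² = 2.00·1.5 + 0.5·-0.9·1.5² = 1.99 m

Phase 2 (accelerating): v₀ = 0.650 m/s, a = 2.4 m/s².
v = v₀ + at → t = (12 − 0.650) / 2.4 = 4.73 s
v² = v₀² + 2aΔx → Δx = (12² − 0.650²)/(2·2.4) = 29.9 m

Phase 3 (decelerating): v₀ = 12.0 m/s, a = -0.7 m/s².
v = v₀ + at → t = (3.5 − 12.0) / -0.7 = 12.1 s
v² = v₀² + 2aΔx → Δx = (3.5² − 12.0²)/(2·-0.7) = 94.1 m

Phase 4 (constant speed): v₀ = 3.50 m/s, a = 0 m/s².
v = v₀ + at = 3.50 + (0)(6) = 3.50 m/s
Δx = v₀t + ½at² = 3.50·6 + 0.5·0·6² = 21.0 m
Distance in phase 4 = 21.0 m

21.00 m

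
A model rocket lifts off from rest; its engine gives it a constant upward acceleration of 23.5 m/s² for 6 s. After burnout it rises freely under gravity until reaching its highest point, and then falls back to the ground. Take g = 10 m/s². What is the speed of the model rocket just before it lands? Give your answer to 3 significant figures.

Phase 1 (powered ascent): v₀ = 0 m/s, a = 23.5 m/s².
v = v₀ + at = 0 + (23.5)(6) = 141 m/s
Δx = v₀t + ½at² = 0·6 + 0.5·23.5·6² = 423 m

Phase 2 (coasting upward): v₀ = 141 m/s, a = -10 m/s².
v = v₀ + at → t = (0 − 141) / -10 = 14.1 s
v² = v₀² + 2aΔx → Δx = (0² − 141²)/(2·-10) = 994 m

Phase 3 (free fall): v₀ = 0 m/s, a = -10 m/s².
Falls 1420 m from rest: t = √(2·1420/10) = 16.8 s; v = g·t = 168 m/s.
Impact speed = 168 m/s

168 m/s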